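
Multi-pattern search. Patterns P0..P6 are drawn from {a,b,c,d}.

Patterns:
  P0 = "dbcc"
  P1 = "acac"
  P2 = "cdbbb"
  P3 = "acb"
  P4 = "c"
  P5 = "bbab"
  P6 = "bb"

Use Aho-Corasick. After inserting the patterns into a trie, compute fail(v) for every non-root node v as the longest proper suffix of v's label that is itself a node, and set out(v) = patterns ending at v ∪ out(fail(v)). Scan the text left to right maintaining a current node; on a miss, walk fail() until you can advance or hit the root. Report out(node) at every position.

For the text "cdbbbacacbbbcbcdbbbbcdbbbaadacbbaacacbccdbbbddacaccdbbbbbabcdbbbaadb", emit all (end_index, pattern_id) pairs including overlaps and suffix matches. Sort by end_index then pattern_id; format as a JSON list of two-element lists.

Build automaton:
Trie (insert patterns):
  0='ε' goto a→5 b→15 c→9 d→1
  1='d' goto b→2
  2='db' goto c→3
  3='dbc' goto c→4
  4='dbcc' goto ·  [P0 ends]
  5='a' goto c→6
  6='ac' goto a→7 b→14
  7='aca' goto c→8
  8='acac' goto ·  [P1 ends]
  9='c' goto d→10  [P4 ends]
  10='cd' goto b→11
  11='cdb' goto b→12
  12='cdbb' goto b→13
  13='cdbbb' goto ·  [P2 ends]
  14='acb' goto ·  [P3 ends]
  15='b' goto b→16
  16='bb' goto a→17  [P6 ends]
  17='bba' goto b→18
  18='bbab' goto ·  [P5 ends]

Failure links (BFS by depth):
  fail(1) 'd': from fail(0)=0 chase 'd': 0 ⇒ 0;  out=∅∪out(0)=∅
  fail(5) 'a': from fail(0)=0 chase 'a': 0 ⇒ 0;  out=∅∪out(0)=∅
  fail(9) 'c': from fail(0)=0 chase 'c': 0 ⇒ 0;  out={4}∪out(0)={4}
  fail(15) 'b': from fail(0)=0 chase 'b': 0 ⇒ 0;  out=∅∪out(0)=∅
  fail(2) 'db': from fail(1)=0 chase 'b': 0 ⇒ 15;  out=∅∪out(15)=∅
  fail(6) 'ac': from fail(5)=0 chase 'c': 0 ⇒ 9;  out=∅∪out(9)={4}
  fail(10) 'cd': from fail(9)=0 chase 'd': 0 ⇒ 1;  out=∅∪out(1)=∅
  fail(16) 'bb': from fail(15)=0 chase 'b': 0 ⇒ 15;  out={6}∪out(15)={6}
  fail(3) 'dbc': from fail(2)=15 chase 'c': 15→0 ⇒ 9;  out=∅∪out(9)={4}
  fail(7) 'aca': from fail(6)=9 chase 'a': 9→0 ⇒ 5;  out=∅∪out(5)=∅
  fail(11) 'cdb': from fail(10)=1 chase 'b': 1 ⇒ 2;  out=∅∪out(2)=∅
  fail(14) 'acb': from fail(6)=9 chase 'b': 9→0 ⇒ 15;  out={3}∪out(15)={3}
  fail(17) 'bba': from fail(16)=15 chase 'a': 15→0 ⇒ 5;  out=∅∪out(5)=∅
  fail(4) 'dbcc': from fail(3)=9 chase 'c': 9→0 ⇒ 9;  out={0}∪out(9)={0,4}
  fail(8) 'acac': from fail(7)=5 chase 'c': 5 ⇒ 6;  out={1}∪out(6)={1,4}
  fail(12) 'cdbb': from fail(11)=2 chase 'b': 2→15 ⇒ 16;  out=∅∪out(16)={6}
  fail(18) 'bbab': from fail(17)=5 chase 'b': 5→0 ⇒ 15;  out={5}∪out(15)={5}
  fail(13) 'cdbbb': from fail(12)=16 chase 'b': 16→15 ⇒ 16;  out={2}∪out(16)={2,6}

Scan:
i=0 'c': node 0→9  ** P4@[0:0]
i=1 'd': node 9→10
i=2 'b': node 10→11
i=3 'b': node 11→12  ** P6@[2:3]
i=4 'b': node 12→13  ** P2@[0:4],P6@[3:4]
i=5 'a': node 13→17 (via fail)
i=6 'c': node 17→6 (via fail)  ** P4@[6:6]
i=7 'a': node 6→7
i=8 'c': node 7→8  ** P1@[5:8],P4@[8:8]
i=9 'b': node 8→14 (via fail)  ** P3@[7:9]
i=10 'b': node 14→16 (via fail)  ** P6@[9:10]
i=11 'b': node 16→16 (via fail)  ** P6@[10:11]
i=12 'c': node 16→9 (via fail)  ** P4@[12:12]
i=13 'b': node 9→15 (via fail)
i=14 'c': node 15→9 (via fail)  ** P4@[14:14]
i=15 'd': node 9→10
i=16 'b': node 10→11
i=17 'b': node 11→12  ** P6@[16:17]
i=18 'b': node 12→13  ** P2@[14:18],P6@[17:18]
i=19 'b': node 13→16 (via fail)  ** P6@[18:19]
i=20 'c': node 16→9 (via fail)  ** P4@[20:20]
i=21 'd': node 9→10
i=22 'b': node 10→11
i=23 'b': node 11→12  ** P6@[22:23]
i=24 'b': node 12→13  ** P2@[20:24],P6@[23:24]
i=25 'a': node 13→17 (via fail)
i=26 'a': node 17→5 (via fail)
i=27 'd': node 5→1 (via fail)
i=28 'a': node 1→5 (via fail)
i=29 'c': node 5→6  ** P4@[29:29]
i=30 'b': node 6→14  ** P3@[28:30]
i=31 'b': node 14→16 (via fail)  ** P6@[30:31]
i=32 'a': node 16→17
i=33 'a': node 17→5 (via fail)
i=34 'c': node 5→6  ** P4@[34:34]
i=35 'a': node 6→7
i=36 'c': node 7→8  ** P1@[33:36],P4@[36:36]
i=37 'b': node 8→14 (via fail)  ** P3@[35:37]
i=38 'c': node 14→9 (via fail)  ** P4@[38:38]
i=39 'c': node 9→9 (via fail)  ** P4@[39:39]
i=40 'd': node 9→10
i=41 'b': node 10→11
i=42 'b': node 11→12  ** P6@[41:42]
i=43 'b': node 12→13  ** P2@[39:43],P6@[42:43]
i=44 'd': node 13→1 (via fail)
i=45 'd': node 1→1 (via fail)
i=46 'a': node 1→5 (via fail)
i=47 'c': node 5→6  ** P4@[47:47]
i=48 'a': node 6→7
i=49 'c': node 7→8  ** P1@[46:49],P4@[49:49]
i=50 'c': node 8→9 (via fail)  ** P4@[50:50]
i=51 'd': node 9→10
i=52 'b': node 10→11
i=53 'b': node 11→12  ** P6@[52:53]
i=54 'b': node 12→13  ** P2@[50:54],P6@[53:54]
i=55 'b': node 13→16 (via fail)  ** P6@[54:55]
i=56 'b': node 16→16 (via fail)  ** P6@[55:56]
i=57 'a': node 16→17
i=58 'b': node 17→18  ** P5@[55:58]
i=59 'c': node 18→9 (via fail)  ** P4@[59:59]
i=60 'd': node 9→10
i=61 'b': node 10→11
i=62 'b': node 11→12  ** P6@[61:62]
i=63 'b': node 12→13  ** P2@[59:63],P6@[62:63]
i=64 'a': node 13→17 (via fail)
i=65 'a': node 17→5 (via fail)
i=66 'd': node 5→1 (via fail)
i=67 'b': node 1→2

Matches: [[0,4],[3,6],[4,2],[4,6],[6,4],[8,1],[8,4],[9,3],[10,6],[11,6],[12,4],[14,4],[17,6],[18,2],[18,6],[19,6],[20,4],[23,6],[24,2],[24,6],[29,4],[30,3],[31,6],[34,4],[36,1],[36,4],[37,3],[38,4],[39,4],[42,6],[43,2],[43,6],[47,4],[49,1],[49,4],[50,4],[53,6],[54,2],[54,6],[55,6],[56,6],[58,5],[59,4],[62,6],[63,2],[63,6]]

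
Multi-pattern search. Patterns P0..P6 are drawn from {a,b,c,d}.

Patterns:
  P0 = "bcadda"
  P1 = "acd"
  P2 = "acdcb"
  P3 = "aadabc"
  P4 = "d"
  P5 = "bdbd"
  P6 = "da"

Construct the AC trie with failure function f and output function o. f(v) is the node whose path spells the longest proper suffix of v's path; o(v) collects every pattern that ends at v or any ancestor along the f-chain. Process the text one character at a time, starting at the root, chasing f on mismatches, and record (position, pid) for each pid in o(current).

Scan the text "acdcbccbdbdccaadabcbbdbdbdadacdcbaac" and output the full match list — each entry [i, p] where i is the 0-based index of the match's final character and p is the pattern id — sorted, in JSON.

Construct AC machine:
Trie (insert patterns):
  0='ε' goto a→7 b→1 d→17
  1='b' goto c→2 d→18
  2='bc' goto a→3
  3='bca' goto d→4
  4='bcad' goto d→5
  5='bcadd' goto a→6
  6='bcadda' goto ·  ←P0
  7='a' goto a→12 c→8
  8='ac' goto d→9
  9='acd' goto c→10  ←P1
  10='acdc' goto b→11
  11='acdcb' goto ·  ←P2
  12='aa' goto d→13
  13='aad' goto a→14
  14='aada' goto b→15
  15='aadab' goto c→16
  16='aadabc' goto ·  ←P3
  17='d' goto a→21  ←P4
  18='bd' goto b→19
  19='bdb' goto d→20
  20='bdbd' goto ·  ←P5
  21='da' goto ·  ←P6

Failure links (BFS by depth):
  n1('b'): parent n0 fail=0; on 'b' 0 → fail=0;  out ∅∪∅=∅
  n7('a'): parent n0 fail=0; on 'a' 0 → fail=0;  out ∅∪∅=∅
  n17('d'): parent n0 fail=0; on 'd' 0 → fail=0;  out {4}∪∅={4}
  n2('bc'): parent n1 fail=0; on 'c' 0 → fail=0;  out ∅∪∅=∅
  n8('ac'): parent n7 fail=0; on 'c' 0 → fail=0;  out ∅∪∅=∅
  n12('aa'): parent n7 fail=0; on 'a' 0 → fail=7;  out ∅∪∅=∅
  n18('bd'): parent n1 fail=0; on 'd' 0 → fail=17;  out ∅∪{4}={4}
  n21('da'): parent n17 fail=0; on 'a' 0 → fail=7;  out {6}∪∅={6}
  n3('bca'): parent n2 fail=0; on 'a' 0 → fail=7;  out ∅∪∅=∅
  n9('acd'): parent n8 fail=0; on 'd' 0 → fail=17;  out {1}∪{4}={1,4}
  n13('aad'): parent n12 fail=7; on 'd' 7→0 → fail=17;  out ∅∪{4}={4}
  n19('bdb'): parent n18 fail=17; on 'b' 17→0 → fail=1;  out ∅∪∅=∅
  n4('bcad'): parent n3 fail=7; on 'd' 7→0 → fail=17;  out ∅∪{4}={4}
  n10('acdc'): parent n9 fail=17; on 'c' 17→0 → fail=0;  out ∅∪∅=∅
  n14('aada'): parent n13 fail=17; on 'a' 17 → fail=21;  out ∅∪{6}={6}
  n20('bdbd'): parent n19 fail=1; on 'd' 1 → fail=18;  out {5}∪{4}={4,5}
  n5('bcadd'): parent n4 fail=17; on 'd' 17→0 → fail=17;  out ∅∪{4}={4}
  n11('acdcb'): parent n10 fail=0; on 'b' 0 → fail=1;  out {2}∪∅={2}
  n15('aadab'): parent n14 fail=21; on 'b' 21→7→0 → fail=1;  out ∅∪∅=∅
  n6('bcadda'): parent n5 fail=17; on 'a' 17 → fail=21;  out {0}∪{6}={0,6}
  n16('aadabc'): parent n15 fail=1; on 'c' 1 → fail=2;  out {3}∪∅={3}

Text stream:
pos 0 'a': at 7
pos 1 'c': at 8
pos 2 'd': at 9  → match P1@[0:2],P4@[2:2]
pos 3 'c': at 10
pos 4 'b': at 11  → match P2@[0:4]
pos 5 'c': at 2 ·f
pos 6 'c': at 0 ·f
pos 7 'b': at 1
pos 8 'd': at 18  → match P4@[8:8]
pos 9 'b': at 19
pos 10 'd': at 20  → match P4@[10:10],P5@[7:10]
pos 11 'c': at 0 ·f
pos 12 'c': at 0
pos 13 'a': at 7
pos 14 'a': at 12
pos 15 'd': at 13  → match P4@[15:15]
pos 16 'a': at 14  → match P6@[15:16]
pos 17 'b': at 15
pos 18 'c': at 16  → match P3@[13:18]
pos 19 'b': at 1 ·f
pos 20 'b': at 1 ·f
pos 21 'd': at 18  → match P4@[21:21]
pos 22 'b': at 19
pos 23 'd': at 20  → match P4@[23:23],P5@[20:23]
pos 24 'b': at 19 ·f
pos 25 'd': at 20  → match P4@[25:25],P5@[22:25]
pos 26 'a': at 21 ·f  → match P6@[25:26]
pos 27 'd': at 17 ·f  → match P4@[27:27]
pos 28 'a': at 21  → match P6@[27:28]
pos 29 'c': at 8 ·f
pos 30 'd': at 9  → match P1@[28:30],P4@[30:30]
pos 31 'c': at 10
pos 32 'b': at 11  → match P2@[28:32]
pos 33 'a': at 7 ·f
pos 34 'a': at 12
pos 35 'c': at 8 ·f

Matches: [[2,1],[2,4],[4,2],[8,4],[10,4],[10,5],[15,4],[16,6],[18,3],[21,4],[23,4],[23,5],[25,4],[25,5],[26,6],[27,4],[28,6],[30,1],[30,4],[32,2]]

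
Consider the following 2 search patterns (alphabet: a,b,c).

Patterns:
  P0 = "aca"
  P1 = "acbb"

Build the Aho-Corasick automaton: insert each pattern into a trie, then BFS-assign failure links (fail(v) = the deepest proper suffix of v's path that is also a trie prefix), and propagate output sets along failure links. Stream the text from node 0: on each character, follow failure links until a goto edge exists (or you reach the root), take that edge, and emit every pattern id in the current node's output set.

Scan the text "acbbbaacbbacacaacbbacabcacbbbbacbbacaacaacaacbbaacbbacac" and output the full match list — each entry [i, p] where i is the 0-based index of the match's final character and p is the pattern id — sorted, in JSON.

Build:
Trie (insert patterns):
  0='ε' goto a→1
  1='a' goto c→2
  2='ac' goto a→3 b→4
  3='aca' goto ·  [P0 ends]
  4='acb' goto b→5
  5='acbb' goto ·  [P1 ends]

BFS fail/out derivation:
  n1('a'): parent n0 fail=0; on 'a' 0 → fail=0;  out ∅∪∅=∅
  n2('ac'): parent n1 fail=0; on 'c' 0 → fail=0;  out ∅∪∅=∅
  n3('aca'): parent n2 fail=0; on 'a' 0 → fail=1;  out {0}∪∅={0}
  n4('acb'): parent n2 fail=0; on 'b' 0 → fail=0;  out ∅∪∅=∅
  n5('acbb'): parent n4 fail=0; on 'b' 0 → fail=0;  out {1}∪∅={1}

Run:
[0] read 'a'  n0⇒n1
[1] read 'c'  n1⇒n2
[2] read 'b'  n2⇒n4
[3] read 'b'  n4⇒n5  emit P1@[0:3]
[4] read 'b'  n5⇒n0 ·f
[5] read 'a'  n0⇒n1
[6] read 'a'  n1⇒n1 ·f
[7] read 'c'  n1⇒n2
[8] read 'b'  n2⇒n4
[9] read 'b'  n4⇒n5  emit P1@[6:9]
[10] read 'a'  n5⇒n1 ·f
[11] read 'c'  n1⇒n2
[12] read 'a'  n2⇒n3  emit P0@[10:12]
[13] read 'c'  n3⇒n2 ·f
[14] read 'a'  n2⇒n3  emit P0@[12:14]
[15] read 'a'  n3⇒n1 ·f
[16] read 'c'  n1⇒n2
[17] read 'b'  n2⇒n4
[18] read 'b'  n4⇒n5  emit P1@[15:18]
[19] read 'a'  n5⇒n1 ·f
[20] read 'c'  n1⇒n2
[21] read 'a'  n2⇒n3  emit P0@[19:21]
[22] read 'b'  n3⇒n0 ·f
[23] read 'c'  n0⇒n0
[24] read 'a'  n0⇒n1
[25] read 'c'  n1⇒n2
[26] read 'b'  n2⇒n4
[27] read 'b'  n4⇒n5  emit P1@[24:27]
[28] read 'b'  n5⇒n0 ·f
[29] read 'b'  n0⇒n0
[30] read 'a'  n0⇒n1
[31] read 'c'  n1⇒n2
[32] read 'b'  n2⇒n4
[33] read 'b'  n4⇒n5  emit P1@[30:33]
[34] read 'a'  n5⇒n1 ·f
[35] read 'c'  n1⇒n2
[36] read 'a'  n2⇒n3  emit P0@[34:36]
[37] read 'a'  n3⇒n1 ·f
[38] read 'c'  n1⇒n2
[39] read 'a'  n2⇒n3  emit P0@[37:39]
[40] read 'a'  n3⇒n1 ·f
[41] read 'c'  n1⇒n2
[42] read 'a'  n2⇒n3  emit P0@[40:42]
[43] read 'a'  n3⇒n1 ·f
[44] read 'c'  n1⇒n2
[45] read 'b'  n2⇒n4
[46] read 'b'  n4⇒n5  emit P1@[43:46]
[47] read 'a'  n5⇒n1 ·f
[48] read 'a'  n1⇒n1 ·f
[49] read 'c'  n1⇒n2
[50] read 'b'  n2⇒n4
[51] read 'b'  n4⇒n5  emit P1@[48:51]
[52] read 'a'  n5⇒n1 ·f
[53] read 'c'  n1⇒n2
[54] read 'a'  n2⇒n3  emit P0@[52:54]
[55] read 'c'  n3⇒n2 ·f

All matches (sorted): [[3,1],[9,1],[12,0],[14,0],[18,1],[21,0],[27,1],[33,1],[36,0],[39,0],[42,0],[46,1],[51,1],[54,0]]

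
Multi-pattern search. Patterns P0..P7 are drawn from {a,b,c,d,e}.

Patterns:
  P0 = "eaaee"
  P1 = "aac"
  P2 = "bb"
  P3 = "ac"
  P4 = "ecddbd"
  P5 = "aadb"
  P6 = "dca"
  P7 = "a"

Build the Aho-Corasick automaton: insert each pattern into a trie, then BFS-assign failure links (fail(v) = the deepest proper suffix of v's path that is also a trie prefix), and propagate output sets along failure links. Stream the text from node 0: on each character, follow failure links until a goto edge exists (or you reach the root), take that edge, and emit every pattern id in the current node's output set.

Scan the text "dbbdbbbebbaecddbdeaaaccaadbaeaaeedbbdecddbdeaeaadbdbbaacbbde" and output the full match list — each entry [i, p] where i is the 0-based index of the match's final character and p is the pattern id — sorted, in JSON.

Build:
Trie nodes:
  n0 'ε': a→6 b→9 d→19 e→1
  n1 'e': a→2 c→12
  n2 'ea': a→3
  n3 'eaa': e→4
  n4 'eaae': e→5
  n5 'eaaee': ·  ←P0
  n6 'a': a→7 c→11  ←P7
  n7 'aa': c→8 d→17
  n8 'aac': ·  ←P1
  n9 'b': b→10
  n10 'bb': ·  ←P2
  n11 'ac': ·  ←P3
  n12 'ec': d→13
  n13 'ecd': d→14
  n14 'ecdd': b→15
  n15 'ecddb': d→16
  n16 'ecddbd': ·  ←P4
  n17 'aad': b→18
  n18 'aadb': ·  ←P5
  n19 'd': c→20
  n20 'dc': a→21
  n21 'dca': ·  ←P6

BFS fail/out derivation:
  n1('e'): parent n0 fail=0; on 'e' 0 → fail=0;  out ∅∪∅=∅
  n6('a'): parent n0 fail=0; on 'a' 0 → fail=0;  out {7}∪∅={7}
  n9('b'): parent n0 fail=0; on 'b' 0 → fail=0;  out ∅∪∅=∅
  n19('d'): parent n0 fail=0; on 'd' 0 → fail=0;  out ∅∪∅=∅
  n2('ea'): parent n1 fail=0; on 'a' 0 → fail=6;  out ∅∪{7}={7}
  n7('aa'): parent n6 fail=0; on 'a' 0 → fail=6;  out ∅∪{7}={7}
  n10('bb'): parent n9 fail=0; on 'b' 0 → fail=9;  out {2}∪∅={2}
  n11('ac'): parent n6 fail=0; on 'c' 0 → fail=0;  out {3}∪∅={3}
  n12('ec'): parent n1 fail=0; on 'c' 0 → fail=0;  out ∅∪∅=∅
  n20('dc'): parent n19 fail=0; on 'c' 0 → fail=0;  out ∅∪∅=∅
  n3('eaa'): parent n2 fail=6; on 'a' 6 → fail=7;  out ∅∪{7}={7}
  n8('aac'): parent n7 fail=6; on 'c' 6 → fail=11;  out {1}∪{3}={1,3}
  n13('ecd'): parent n12 fail=0; on 'd' 0 → fail=19;  out ∅∪∅=∅
  n17('aad'): parent n7 fail=6; on 'd' 6→0 → fail=19;  out ∅∪∅=∅
  n21('dca'): parent n20 fail=0; on 'a' 0 → fail=6;  out {6}∪{7}={6,7}
  n4('eaae'): parent n3 fail=7; on 'e' 7→6→0 → fail=1;  out ∅∪∅=∅
  n14('ecdd'): parent n13 fail=19; on 'd' 19→0 → fail=19;  out ∅∪∅=∅
  n18('aadb'): parent n17 fail=19; on 'b' 19→0 → fail=9;  out {5}∪∅={5}
  n5('eaaee'): parent n4 fail=1; on 'e' 1→0 → fail=1;  out {0}∪∅={0}
  n15('ecddb'): parent n14 fail=19; on 'b' 19→0 → fail=9;  out ∅∪∅=∅
  n16('ecddbd'): parent n15 fail=9; on 'd' 9→0 → fail=19;  out {4}∪∅={4}

Run:
pos 0 'd': at 19
pos 1 'b': at 9 (fail-walked)
pos 2 'b': at 10  → match P2@[1:2]
pos 3 'd': at 19 (fail-walked)
pos 4 'b': at 9 (fail-walked)
pos 5 'b': at 10  → match P2@[4:5]
pos 6 'b': at 10 (fail-walked)  → match P2@[5:6]
pos 7 'e': at 1 (fail-walked)
pos 8 'b': at 9 (fail-walked)
pos 9 'b': at 10  → match P2@[8:9]
pos 10 'a': at 6 (fail-walked)  → match P7@[10:10]
pos 11 'e': at 1 (fail-walked)
pos 12 'c': at 12
pos 13 'd': at 13
pos 14 'd': at 14
pos 15 'b': at 15
pos 16 'd': at 16  → match P4@[11:16]
pos 17 'e': at 1 (fail-walked)
pos 18 'a': at 2  → match P7@[18:18]
pos 19 'a': at 3  → match P7@[19:19]
pos 20 'a': at 7 (fail-walked)  → match P7@[20:20]
pos 21 'c': at 8  → match P1@[19:21],P3@[20:21]
pos 22 'c': at 0 (fail-walked)
pos 23 'a': at 6  → match P7@[23:23]
pos 24 'a': at 7  → match P7@[24:24]
pos 25 'd': at 17
pos 26 'b': at 18  → match P5@[23:26]
pos 27 'a': at 6 (fail-walked)  → match P7@[27:27]
pos 28 'e': at 1 (fail-walked)
pos 29 'a': at 2  → match P7@[29:29]
pos 30 'a': at 3  → match P7@[30:30]
pos 31 'e': at 4
pos 32 'e': at 5  → match P0@[28:32]
pos 33 'd': at 19 (fail-walked)
pos 34 'b': at 9 (fail-walked)
pos 35 'b': at 10  → match P2@[34:35]
pos 36 'd': at 19 (fail-walked)
pos 37 'e': at 1 (fail-walked)
pos 38 'c': at 12
pos 39 'd': at 13
pos 40 'd': at 14
pos 41 'b': at 15
pos 42 'd': at 16  → match P4@[37:42]
pos 43 'e': at 1 (fail-walked)
pos 44 'a': at 2  → match P7@[44:44]
pos 45 'e': at 1 (fail-walked)
pos 46 'a': at 2  → match P7@[46:46]
pos 47 'a': at 3  → match P7@[47:47]
pos 48 'd': at 17 (fail-walked)
pos 49 'b': at 18  → match P5@[46:49]
pos 50 'd': at 19 (fail-walked)
pos 51 'b': at 9 (fail-walked)
pos 52 'b': at 10  → match P2@[51:52]
pos 53 'a': at 6 (fail-walked)  → match P7@[53:53]
pos 54 'a': at 7  → match P7@[54:54]
pos 55 'c': at 8  → match P1@[53:55],P3@[54:55]
pos 56 'b': at 9 (fail-walked)
pos 57 'b': at 10  → match P2@[56:57]
pos 58 'd': at 19 (fail-walked)
pos 59 'e': at 1 (fail-walked)

All matches (sorted): [[2,2],[5,2],[6,2],[9,2],[10,7],[16,4],[18,7],[19,7],[20,7],[21,1],[21,3],[23,7],[24,7],[26,5],[27,7],[29,7],[30,7],[32,0],[35,2],[42,4],[44,7],[46,7],[47,7],[49,5],[52,2],[53,7],[54,7],[55,1],[55,3],[57,2]]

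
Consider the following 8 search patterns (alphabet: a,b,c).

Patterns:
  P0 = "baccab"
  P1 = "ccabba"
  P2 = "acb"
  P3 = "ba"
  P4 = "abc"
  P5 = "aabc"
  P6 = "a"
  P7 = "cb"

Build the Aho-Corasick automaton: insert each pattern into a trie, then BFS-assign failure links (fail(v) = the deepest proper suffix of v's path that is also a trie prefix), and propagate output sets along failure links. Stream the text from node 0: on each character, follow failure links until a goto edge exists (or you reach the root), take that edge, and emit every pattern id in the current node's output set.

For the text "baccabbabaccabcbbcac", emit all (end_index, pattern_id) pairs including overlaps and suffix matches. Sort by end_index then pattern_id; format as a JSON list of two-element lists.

Construct AC machine:
Trie nodes:
  0='ε' goto a→13 b→1 c→7
  1='b' goto a→2
  2='ba' goto c→3  [P3 ends]
  3='bac' goto c→4
  4='bacc' goto a→5
  5='bacca' goto b→6
  6='baccab' goto ·  [P0 ends]
  7='c' goto b→21 c→8
  8='cc' goto a→9
  9='cca' goto b→10
  10='ccab' goto b→11
  11='ccabb' goto a→12
  12='ccabba' goto ·  [P1 ends]
  13='a' goto a→18 b→16 c→14  [P6 ends]
  14='ac' goto b→15
  15='acb' goto ·  [P2 ends]
  16='ab' goto c→17
  17='abc' goto ·  [P4 ends]
  18='aa' goto b→19
  19='aab' goto c→20
  20='aabc' goto ·  [P5 ends]
  21='cb' goto ·  [P7 ends]

Failure links (BFS by depth):
  fail(1) 'b': from fail(0)=0 chase 'b': 0 ⇒ 0;  out=∅∪out(0)=∅
  fail(7) 'c': from fail(0)=0 chase 'c': 0 ⇒ 0;  out=∅∪out(0)=∅
  fail(13) 'a': from fail(0)=0 chase 'a': 0 ⇒ 0;  out={6}∪out(0)={6}
  fail(2) 'ba': from fail(1)=0 chase 'a': 0 ⇒ 13;  out={3}∪out(13)={3,6}
  fail(8) 'cc': from fail(7)=0 chase 'c': 0 ⇒ 7;  out=∅∪out(7)=∅
  fail(14) 'ac': from fail(13)=0 chase 'c': 0 ⇒ 7;  out=∅∪out(7)=∅
  fail(16) 'ab': from fail(13)=0 chase 'b': 0 ⇒ 1;  out=∅∪out(1)=∅
  fail(18) 'aa': from fail(13)=0 chase 'a': 0 ⇒ 13;  out=∅∪out(13)={6}
  fail(21) 'cb': from fail(7)=0 chase 'b': 0 ⇒ 1;  out={7}∪out(1)={7}
  fail(3) 'bac': from fail(2)=13 chase 'c': 13 ⇒ 14;  out=∅∪out(14)=∅
  fail(9) 'cca': from fail(8)=7 chase 'a': 7→0 ⇒ 13;  out=∅∪out(13)={6}
  fail(15) 'acb': from fail(14)=7 chase 'b': 7 ⇒ 21;  out={2}∪out(21)={2,7}
  fail(17) 'abc': from fail(16)=1 chase 'c': 1→0 ⇒ 7;  out={4}∪out(7)={4}
  fail(19) 'aab': from fail(18)=13 chase 'b': 13 ⇒ 16;  out=∅∪out(16)=∅
  fail(4) 'bacc': from fail(3)=14 chase 'c': 14→7 ⇒ 8;  out=∅∪out(8)=∅
  fail(10) 'ccab': from fail(9)=13 chase 'b': 13 ⇒ 16;  out=∅∪out(16)=∅
  fail(20) 'aabc': from fail(19)=16 chase 'c': 16 ⇒ 17;  out={5}∪out(17)={4,5}
  fail(5) 'bacca': from fail(4)=8 chase 'a': 8 ⇒ 9;  out=∅∪out(9)={6}
  fail(11) 'ccabb': from fail(10)=16 chase 'b': 16→1→0 ⇒ 1;  out=∅∪out(1)=∅
  fail(6) 'baccab': from fail(5)=9 chase 'b': 9 ⇒ 10;  out={0}∪out(10)={0}
  fail(12) 'ccabba': from fail(11)=1 chase 'a': 1 ⇒ 2;  out={1}∪out(2)={1,3,6}

Scan:
i=0 'b': node 0→1
i=1 'a': node 1→2  emit P3@[0:1],P6@[1:1]
i=2 'c': node 2→3
i=3 'c': node 3→4
i=4 'a': node 4→5  emit P6@[4:4]
i=5 'b': node 5→6  emit P0@[0:5]
i=6 'b': node 6→11 ·f
i=7 'a': node 11→12  emit P1@[2:7],P3@[6:7],P6@[7:7]
i=8 'b': node 12→16 ·f
i=9 'a': node 16→2 ·f  emit P3@[8:9],P6@[9:9]
i=10 'c': node 2→3
i=11 'c': node 3→4
i=12 'a': node 4→5  emit P6@[12:12]
i=13 'b': node 5→6  emit P0@[8:13]
i=14 'c': node 6→17 ·f  emit P4@[12:14]
i=15 'b': node 17→21 ·f  emit P7@[14:15]
i=16 'b': node 21→1 ·f
i=17 'c': node 1→7 ·f
i=18 'a': node 7→13 ·f  emit P6@[18:18]
i=19 'c': node 13→14

All matches (sorted): [[1,3],[1,6],[4,6],[5,0],[7,1],[7,3],[7,6],[9,3],[9,6],[12,6],[13,0],[14,4],[15,7],[18,6]]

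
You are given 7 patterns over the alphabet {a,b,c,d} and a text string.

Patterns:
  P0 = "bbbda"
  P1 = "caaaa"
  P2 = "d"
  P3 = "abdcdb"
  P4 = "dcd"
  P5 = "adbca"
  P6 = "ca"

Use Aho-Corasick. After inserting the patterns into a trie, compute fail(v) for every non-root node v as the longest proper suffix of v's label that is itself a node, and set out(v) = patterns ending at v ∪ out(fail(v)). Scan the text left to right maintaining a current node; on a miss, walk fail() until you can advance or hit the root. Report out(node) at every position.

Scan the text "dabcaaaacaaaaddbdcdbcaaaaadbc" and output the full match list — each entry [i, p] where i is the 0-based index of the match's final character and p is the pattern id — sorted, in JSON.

Build automaton:
Trie (insert patterns):
  n0 'ε': a→12 b→1 c→6 d→11
  n1 'b': b→2
  n2 'bb': b→3
  n3 'bbb': d→4
  n4 'bbbd': a→5
  n5 'bbbda': ·  ←P0
  n6 'c': a→7
  n7 'ca': a→8  ←P6
  n8 'caa': a→9
  n9 'caaa': a→10
  n10 'caaaa': ·  ←P1
  n11 'd': c→18  ←P2
  n12 'a': b→13 d→20
  n13 'ab': d→14
  n14 'abd': c→15
  n15 'abdc': d→16
  n16 'abdcd': b→17
  n17 'abdcdb': ·  ←P3
  n18 'dc': d→19
  n19 'dcd': ·  ←P4
  n20 'ad': b→21
  n21 'adb': c→22
  n22 'adbc': a→23
  n23 'adbca': ·  ←P5

BFS fail/out derivation:
  n1('b'): parent n0 fail=0; on 'b' 0 → fail=0;  out ∅∪∅=∅
  n6('c'): parent n0 fail=0; on 'c' 0 → fail=0;  out ∅∪∅=∅
  n11('d'): parent n0 fail=0; on 'd' 0 → fail=0;  out {2}∪∅={2}
  n12('a'): parent n0 fail=0; on 'a' 0 → fail=0;  out ∅∪∅=∅
  n2('bb'): parent n1 fail=0; on 'b' 0 → fail=1;  out ∅∪∅=∅
  n7('ca'): parent n6 fail=0; on 'a' 0 → fail=12;  out {6}∪∅={6}
  n13('ab'): parent n12 fail=0; on 'b' 0 → fail=1;  out ∅∪∅=∅
  n18('dc'): parent n11 fail=0; on 'c' 0 → fail=6;  out ∅∪∅=∅
  n20('ad'): parent n12 fail=0; on 'd' 0 → fail=11;  out ∅∪{2}={2}
  n3('bbb'): parent n2 fail=1; on 'b' 1 → fail=2;  out ∅∪∅=∅
  n8('caa'): parent n7 fail=12; on 'a' 12→0 → fail=12;  out ∅∪∅=∅
  n14('abd'): parent n13 fail=1; on 'd' 1→0 → fail=11;  out ∅∪{2}={2}
  n19('dcd'): parent n18 fail=6; on 'd' 6→0 → fail=11;  out {4}∪{2}={2,4}
  n21('adb'): parent n20 fail=11; on 'b' 11→0 → fail=1;  out ∅∪∅=∅
  n4('bbbd'): parent n3 fail=2; on 'd' 2→1→0 → fail=11;  out ∅∪{2}={2}
  n9('caaa'): parent n8 fail=12; on 'a' 12→0 → fail=12;  out ∅∪∅=∅
  n15('abdc'): parent n14 fail=11; on 'c' 11 → fail=18;  out ∅∪∅=∅
  n22('adbc'): parent n21 fail=1; on 'c' 1→0 → fail=6;  out ∅∪∅=∅
  n5('bbbda'): parent n4 fail=11; on 'a' 11→0 → fail=12;  out {0}∪∅={0}
  n10('caaaa'): parent n9 fail=12; on 'a' 12→0 → fail=12;  out {1}∪∅={1}
  n16('abdcd'): parent n15 fail=18; on 'd' 18 → fail=19;  out ∅∪{2,4}={2,4}
  n23('adbca'): parent n22 fail=6; on 'a' 6 → fail=7;  out {5}∪{6}={5,6}
  n17('abdcdb'): parent n16 fail=19; on 'b' 19→11→0 → fail=1;  out {3}∪∅={3}

Scan:
pos 0 'd': at 11  ** P2@[0:0]
pos 1 'a': at 12 (fail-walked)
pos 2 'b': at 13
pos 3 'c': at 6 (fail-walked)
pos 4 'a': at 7  ** P6@[3:4]
pos 5 'a': at 8
pos 6 'a': at 9
pos 7 'a': at 10  ** P1@[3:7]
pos 8 'c': at 6 (fail-walked)
pos 9 'a': at 7  ** P6@[8:9]
pos 10 'a': at 8
pos 11 'a': at 9
pos 12 'a': at 10  ** P1@[8:12]
pos 13 'd': at 20 (fail-walked)  ** P2@[13:13]
pos 14 'd': at 11 (fail-walked)  ** P2@[14:14]
pos 15 'b': at 1 (fail-walked)
pos 16 'd': at 11 (fail-walked)  ** P2@[16:16]
pos 17 'c': at 18
pos 18 'd': at 19  ** P2@[18:18],P4@[16:18]
pos 19 'b': at 1 (fail-walked)
pos 20 'c': at 6 (fail-walked)
pos 21 'a': at 7  ** P6@[20:21]
pos 22 'a': at 8
pos 23 'a': at 9
pos 24 'a': at 10  ** P1@[20:24]
pos 25 'a': at 12 (fail-walked)
pos 26 'd': at 20  ** P2@[26:26]
pos 27 'b': at 21
pos 28 'c': at 22

Matches: [[0,2],[4,6],[7,1],[9,6],[12,1],[13,2],[14,2],[16,2],[18,2],[18,4],[21,6],[24,1],[26,2]]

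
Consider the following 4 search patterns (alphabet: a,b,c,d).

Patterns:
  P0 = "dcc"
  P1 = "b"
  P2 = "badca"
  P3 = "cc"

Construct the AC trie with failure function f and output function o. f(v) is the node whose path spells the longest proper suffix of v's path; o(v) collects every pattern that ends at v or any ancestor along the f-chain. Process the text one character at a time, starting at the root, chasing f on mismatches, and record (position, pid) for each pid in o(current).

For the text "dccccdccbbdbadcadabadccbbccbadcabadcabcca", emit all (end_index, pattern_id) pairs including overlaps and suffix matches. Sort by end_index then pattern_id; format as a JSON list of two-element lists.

Construct AC machine:
Trie (insert patterns):
  n0 'ε': b→4 c→9 d→1
  n1 'd': c→2
  n2 'dc': c→3
  n3 'dcc': ·  ←P0
  n4 'b': a→5  ←P1
  n5 'ba': d→6
  n6 'bad': c→7
  n7 'badc': a→8
  n8 'badca': ·  ←P2
  n9 'c': c→10
  n10 'cc': ·  ←P3

Failure links (BFS by depth):
  fail(1) 'd': from fail(0)=0 chase 'd': 0 ⇒ 0;  out=∅∪out(0)=∅
  fail(4) 'b': from fail(0)=0 chase 'b': 0 ⇒ 0;  out={1}∪out(0)={1}
  fail(9) 'c': from fail(0)=0 chase 'c': 0 ⇒ 0;  out=∅∪out(0)=∅
  fail(2) 'dc': from fail(1)=0 chase 'c': 0 ⇒ 9;  out=∅∪out(9)=∅
  fail(5) 'ba': from fail(4)=0 chase 'a': 0 ⇒ 0;  out=∅∪out(0)=∅
  fail(10) 'cc': from fail(9)=0 chase 'c': 0 ⇒ 9;  out={3}∪out(9)={3}
  fail(3) 'dcc': from fail(2)=9 chase 'c': 9 ⇒ 10;  out={0}∪out(10)={0,3}
  fail(6) 'bad': from fail(5)=0 chase 'd': 0 ⇒ 1;  out=∅∪out(1)=∅
  fail(7) 'badc': from fail(6)=1 chase 'c': 1 ⇒ 2;  out=∅∪out(2)=∅
  fail(8) 'badca': from fail(7)=2 chase 'a': 2→9→0 ⇒ 0;  out={2}∪out(0)={2}

Scan:
pos 0 'd': at 1
pos 1 'c': at 2
pos 2 'c': at 3  emit P0@[0:2],P3@[1:2]
pos 3 'c': at 10 (fail-walked)  emit P3@[2:3]
pos 4 'c': at 10 (fail-walked)  emit P3@[3:4]
pos 5 'd': at 1 (fail-walked)
pos 6 'c': at 2
pos 7 'c': at 3  emit P0@[5:7],P3@[6:7]
pos 8 'b': at 4 (fail-walked)  emit P1@[8:8]
pos 9 'b': at 4 (fail-walked)  emit P1@[9:9]
pos 10 'd': at 1 (fail-walked)
pos 11 'b': at 4 (fail-walked)  emit P1@[11:11]
pos 12 'a': at 5
pos 13 'd': at 6
pos 14 'c': at 7
pos 15 'a': at 8  emit P2@[11:15]
pos 16 'd': at 1 (fail-walked)
pos 17 'a': at 0 (fail-walked)
pos 18 'b': at 4  emit P1@[18:18]
pos 19 'a': at 5
pos 20 'd': at 6
pos 21 'c': at 7
pos 22 'c': at 3 (fail-walked)  emit P0@[20:22],P3@[21:22]
pos 23 'b': at 4 (fail-walked)  emit P1@[23:23]
pos 24 'b': at 4 (fail-walked)  emit P1@[24:24]
pos 25 'c': at 9 (fail-walked)
pos 26 'c': at 10  emit P3@[25:26]
pos 27 'b': at 4 (fail-walked)  emit P1@[27:27]
pos 28 'a': at 5
pos 29 'd': at 6
pos 30 'c': at 7
pos 31 'a': at 8  emit P2@[27:31]
pos 32 'b': at 4 (fail-walked)  emit P1@[32:32]
pos 33 'a': at 5
pos 34 'd': at 6
pos 35 'c': at 7
pos 36 'a': at 8  emit P2@[32:36]
pos 37 'b': at 4 (fail-walked)  emit P1@[37:37]
pos 38 'c': at 9 (fail-walked)
pos 39 'c': at 10  emit P3@[38:39]
pos 40 'a': at 0 (fail-walked)

All matches (sorted): [[2,0],[2,3],[3,3],[4,3],[7,0],[7,3],[8,1],[9,1],[11,1],[15,2],[18,1],[22,0],[22,3],[23,1],[24,1],[26,3],[27,1],[31,2],[32,1],[36,2],[37,1],[39,3]]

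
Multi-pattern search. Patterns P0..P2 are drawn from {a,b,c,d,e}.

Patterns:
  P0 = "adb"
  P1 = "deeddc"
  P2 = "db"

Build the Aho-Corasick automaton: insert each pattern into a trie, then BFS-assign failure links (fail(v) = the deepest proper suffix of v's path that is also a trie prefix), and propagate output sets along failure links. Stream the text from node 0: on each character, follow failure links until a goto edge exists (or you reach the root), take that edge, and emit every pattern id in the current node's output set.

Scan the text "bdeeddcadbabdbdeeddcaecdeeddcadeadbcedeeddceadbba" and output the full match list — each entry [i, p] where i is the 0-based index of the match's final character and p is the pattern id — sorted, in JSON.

Build automaton:
Trie (insert patterns):
  0='ε' goto a→1 d→4
  1='a' goto d→2
  2='ad' goto b→3
  3='adb' goto ·  [P0 ends]
  4='d' goto b→10 e→5
  5='de' goto e→6
  6='dee' goto d→7
  7='deed' goto d→8
  8='deedd' goto c→9
  9='deeddc' goto ·  [P1 ends]
  10='db' goto ·  [P2 ends]

BFS fail/out derivation:
  fail(1) 'a': from fail(0)=0 chase 'a': 0 ⇒ 0;  out=∅∪out(0)=∅
  fail(4) 'd': from fail(0)=0 chase 'd': 0 ⇒ 0;  out=∅∪out(0)=∅
  fail(2) 'ad': from fail(1)=0 chase 'd': 0 ⇒ 4;  out=∅∪out(4)=∅
  fail(5) 'de': from fail(4)=0 chase 'e': 0 ⇒ 0;  out=∅∪out(0)=∅
  fail(10) 'db': from fail(4)=0 chase 'b': 0 ⇒ 0;  out={2}∪out(0)={2}
  fail(3) 'adb': from fail(2)=4 chase 'b': 4 ⇒ 10;  out={0}∪out(10)={0,2}
  fail(6) 'dee': from fail(5)=0 chase 'e': 0 ⇒ 0;  out=∅∪out(0)=∅
  fail(7) 'deed': from fail(6)=0 chase 'd': 0 ⇒ 4;  out=∅∪out(4)=∅
  fail(8) 'deedd': from fail(7)=4 chase 'd': 4→0 ⇒ 4;  out=∅∪out(4)=∅
  fail(9) 'deeddc': from fail(8)=4 chase 'c': 4→0 ⇒ 0;  out={1}∪out(0)={1}

Text stream:
pos 0 'b': at 0
pos 1 'd': at 4
pos 2 'e': at 5
pos 3 'e': at 6
pos 4 'd': at 7
pos 5 'd': at 8
pos 6 'c': at 9  emit P1@[1:6]
pos 7 'a': at 1 (via fail)
pos 8 'd': at 2
pos 9 'b': at 3  emit P0@[7:9],P2@[8:9]
pos 10 'a': at 1 (via fail)
pos 11 'b': at 0 (via fail)
pos 12 'd': at 4
pos 13 'b': at 10  emit P2@[12:13]
pos 14 'd': at 4 (via fail)
pos 15 'e': at 5
pos 16 'e': at 6
pos 17 'd': at 7
pos 18 'd': at 8
pos 19 'c': at 9  emit P1@[14:19]
pos 20 'a': at 1 (via fail)
pos 21 'e': at 0 (via fail)
pos 22 'c': at 0
pos 23 'd': at 4
pos 24 'e': at 5
pos 25 'e': at 6
pos 26 'd': at 7
pos 27 'd': at 8
pos 28 'c': at 9  emit P1@[23:28]
pos 29 'a': at 1 (via fail)
pos 30 'd': at 2
pos 31 'e': at 5 (via fail)
pos 32 'a': at 1 (via fail)
pos 33 'd': at 2
pos 34 'b': at 3  emit P0@[32:34],P2@[33:34]
pos 35 'c': at 0 (via fail)
pos 36 'e': at 0
pos 37 'd': at 4
pos 38 'e': at 5
pos 39 'e': at 6
pos 40 'd': at 7
pos 41 'd': at 8
pos 42 'c': at 9  emit P1@[37:42]
pos 43 'e': at 0 (via fail)
pos 44 'a': at 1
pos 45 'd': at 2
pos 46 'b': at 3  emit P0@[44:46],P2@[45:46]
pos 47 'b': at 0 (via fail)
pos 48 'a': at 1

All matches (sorted): [[6,1],[9,0],[9,2],[13,2],[19,1],[28,1],[34,0],[34,2],[42,1],[46,0],[46,2]]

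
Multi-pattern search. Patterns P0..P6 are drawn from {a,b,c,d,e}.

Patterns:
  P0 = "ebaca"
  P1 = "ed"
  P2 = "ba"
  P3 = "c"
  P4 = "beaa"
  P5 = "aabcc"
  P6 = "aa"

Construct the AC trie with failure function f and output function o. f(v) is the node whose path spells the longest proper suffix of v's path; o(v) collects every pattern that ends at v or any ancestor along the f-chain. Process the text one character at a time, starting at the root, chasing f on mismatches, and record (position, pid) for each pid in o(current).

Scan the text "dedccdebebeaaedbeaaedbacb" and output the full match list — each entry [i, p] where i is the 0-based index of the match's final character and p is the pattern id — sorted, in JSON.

Construct AC machine:
Trie (insert patterns):
  n0 'ε': a→13 b→7 c→9 e→1
  n1 'e': b→2 d→6
  n2 'eb': a→3
  n3 'eba': c→4
  n4 'ebac': a→5
  n5 'ebaca': ·  ←P0
  n6 'ed': ·  ←P1
  n7 'b': a→8 e→10
  n8 'ba': ·  ←P2
  n9 'c': ·  ←P3
  n10 'be': a→11
  n11 'bea': a→12
  n12 'beaa': ·  ←P4
  n13 'a': a→14
  n14 'aa': b→15  ←P6
  n15 'aab': c→16
  n16 'aabc': c→17
  n17 'aabcc': ·  ←P5

BFS fail/out derivation:
  fail(1) 'e': from fail(0)=0 chase 'e': 0 ⇒ 0;  out=∅∪out(0)=∅
  fail(7) 'b': from fail(0)=0 chase 'b': 0 ⇒ 0;  out=∅∪out(0)=∅
  fail(9) 'c': from fail(0)=0 chase 'c': 0 ⇒ 0;  out={3}∪out(0)={3}
  fail(13) 'a': from fail(0)=0 chase 'a': 0 ⇒ 0;  out=∅∪out(0)=∅
  fail(2) 'eb': from fail(1)=0 chase 'b': 0 ⇒ 7;  out=∅∪out(7)=∅
  fail(6) 'ed': from fail(1)=0 chase 'd': 0 ⇒ 0;  out={1}∪out(0)={1}
  fail(8) 'ba': from fail(7)=0 chase 'a': 0 ⇒ 13;  out={2}∪out(13)={2}
  fail(10) 'be': from fail(7)=0 chase 'e': 0 ⇒ 1;  out=∅∪out(1)=∅
  fail(14) 'aa': from fail(13)=0 chase 'a': 0 ⇒ 13;  out={6}∪out(13)={6}
  fail(3) 'eba': from fail(2)=7 chase 'a': 7 ⇒ 8;  out=∅∪out(8)={2}
  fail(11) 'bea': from fail(10)=1 chase 'a': 1→0 ⇒ 13;  out=∅∪out(13)=∅
  fail(15) 'aab': from fail(14)=13 chase 'b': 13→0 ⇒ 7;  out=∅∪out(7)=∅
  fail(4) 'ebac': from fail(3)=8 chase 'c': 8→13→0 ⇒ 9;  out=∅∪out(9)={3}
  fail(12) 'beaa': from fail(11)=13 chase 'a': 13 ⇒ 14;  out={4}∪out(14)={4,6}
  fail(16) 'aabc': from fail(15)=7 chase 'c': 7→0 ⇒ 9;  out=∅∪out(9)={3}
  fail(5) 'ebaca': from fail(4)=9 chase 'a': 9→0 ⇒ 13;  out={0}∪out(13)={0}
  fail(17) 'aabcc': from fail(16)=9 chase 'c': 9→0 ⇒ 9;  out={5}∪out(9)={3,5}

Run:
[0] read 'd'  n0⇒n0
[1] read 'e'  n0⇒n1
[2] read 'd'  n1⇒n6  ** P1@[1:2]
[3] read 'c'  n6⇒n9 (via fail)  ** P3@[3:3]
[4] read 'c'  n9⇒n9 (via fail)  ** P3@[4:4]
[5] read 'd'  n9⇒n0 (via fail)
[6] read 'e'  n0⇒n1
[7] read 'b'  n1⇒n2
[8] read 'e'  n2⇒n10 (via fail)
[9] read 'b'  n10⇒n2 (via fail)
[10] read 'e'  n2⇒n10 (via fail)
[11] read 'a'  n10⇒n11
[12] read 'a'  n11⇒n12  ** P4@[9:12],P6@[11:12]
[13] read 'e'  n12⇒n1 (via fail)
[14] read 'd'  n1⇒n6  ** P1@[13:14]
[15] read 'b'  n6⇒n7 (via fail)
[16] read 'e'  n7⇒n10
[17] read 'a'  n10⇒n11
[18] read 'a'  n11⇒n12  ** P4@[15:18],P6@[17:18]
[19] read 'e'  n12⇒n1 (via fail)
[20] read 'd'  n1⇒n6  ** P1@[19:20]
[21] read 'b'  n6⇒n7 (via fail)
[22] read 'a'  n7⇒n8  ** P2@[21:22]
[23] read 'c'  n8⇒n9 (via fail)  ** P3@[23:23]
[24] read 'b'  n9⇒n7 (via fail)

Matches: [[2,1],[3,3],[4,3],[12,4],[12,6],[14,1],[18,4],[18,6],[20,1],[22,2],[23,3]]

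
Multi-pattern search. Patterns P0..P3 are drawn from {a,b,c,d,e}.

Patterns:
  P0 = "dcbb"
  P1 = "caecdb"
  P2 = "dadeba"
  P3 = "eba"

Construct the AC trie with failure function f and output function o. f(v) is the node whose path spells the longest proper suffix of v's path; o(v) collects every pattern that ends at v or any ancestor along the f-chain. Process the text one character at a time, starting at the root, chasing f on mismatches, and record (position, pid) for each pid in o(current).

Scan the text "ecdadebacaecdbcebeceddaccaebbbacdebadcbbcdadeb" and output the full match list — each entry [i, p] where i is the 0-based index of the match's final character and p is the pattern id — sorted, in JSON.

Build automaton:
Trie (insert patterns):
  0='ε' goto c→5 d→1 e→16
  1='d' goto a→11 c→2
  2='dc' goto b→3
  3='dcb' goto b→4
  4='dcbb' goto ·  [P0 ends]
  5='c' goto a→6
  6='ca' goto e→7
  7='cae' goto c→8
  8='caec' goto d→9
  9='caecd' goto b→10
  10='caecdb' goto ·  [P1 ends]
  11='da' goto d→12
  12='dad' goto e→13
  13='dade' goto b→14
  14='dadeb' goto a→15
  15='dadeba' goto ·  [P2 ends]
  16='e' goto b→17
  17='eb' goto a→18
  18='eba' goto ·  [P3 ends]

BFS fail/out derivation:
  fail(1) 'd': from fail(0)=0 chase 'd': 0 ⇒ 0;  out=∅∪out(0)=∅
  fail(5) 'c': from fail(0)=0 chase 'c': 0 ⇒ 0;  out=∅∪out(0)=∅
  fail(16) 'e': from fail(0)=0 chase 'e': 0 ⇒ 0;  out=∅∪out(0)=∅
  fail(2) 'dc': from fail(1)=0 chase 'c': 0 ⇒ 5;  out=∅∪out(5)=∅
  fail(6) 'ca': from fail(5)=0 chase 'a': 0 ⇒ 0;  out=∅∪out(0)=∅
  fail(11) 'da': from fail(1)=0 chase 'a': 0 ⇒ 0;  out=∅∪out(0)=∅
  fail(17) 'eb': from fail(16)=0 chase 'b': 0 ⇒ 0;  out=∅∪out(0)=∅
  fail(3) 'dcb': from fail(2)=5 chase 'b': 5→0 ⇒ 0;  out=∅∪out(0)=∅
  fail(7) 'cae': from fail(6)=0 chase 'e': 0 ⇒ 16;  out=∅∪out(16)=∅
  fail(12) 'dad': from fail(11)=0 chase 'd': 0 ⇒ 1;  out=∅∪out(1)=∅
  fail(18) 'eba': from fail(17)=0 chase 'a': 0 ⇒ 0;  out={3}∪out(0)={3}
  fail(4) 'dcbb': from fail(3)=0 chase 'b': 0 ⇒ 0;  out={0}∪out(0)={0}
  fail(8) 'caec': from fail(7)=16 chase 'c': 16→0 ⇒ 5;  out=∅∪out(5)=∅
  fail(13) 'dade': from fail(12)=1 chase 'e': 1→0 ⇒ 16;  out=∅∪out(16)=∅
  fail(9) 'caecd': from fail(8)=5 chase 'd': 5→0 ⇒ 1;  out=∅∪out(1)=∅
  fail(14) 'dadeb': from fail(13)=16 chase 'b': 16 ⇒ 17;  out=∅∪out(17)=∅
  fail(10) 'caecdb': from fail(9)=1 chase 'b': 1→0 ⇒ 0;  out={1}∪out(0)={1}
  fail(15) 'dadeba': from fail(14)=17 chase 'a': 17 ⇒ 18;  out={2}∪out(18)={2,3}

Run:
[0] read 'e'  n0⇒n16
[1] read 'c'  n16⇒n5 (via fail)
[2] read 'd'  n5⇒n1 (via fail)
[3] read 'a'  n1⇒n11
[4] read 'd'  n11⇒n12
[5] read 'e'  n12⇒n13
[6] read 'b'  n13⇒n14
[7] read 'a'  n14⇒n15  ** P2@[2:7],P3@[5:7]
[8] read 'c'  n15⇒n5 (via fail)
[9] read 'a'  n5⇒n6
[10] read 'e'  n6⇒n7
[11] read 'c'  n7⇒n8
[12] read 'd'  n8⇒n9
[13] read 'b'  n9⇒n10  ** P1@[8:13]
[14] read 'c'  n10⇒n5 (via fail)
[15] read 'e'  n5⇒n16 (via fail)
[16] read 'b'  n16⇒n17
[17] read 'e'  n17⇒n16 (via fail)
[18] read 'c'  n16⇒n5 (via fail)
[19] read 'e'  n5⇒n16 (via fail)
[20] read 'd'  n16⇒n1 (via fail)
[21] read 'd'  n1⇒n1 (via fail)
[22] read 'a'  n1⇒n11
[23] read 'c'  n11⇒n5 (via fail)
[24] read 'c'  n5⇒n5 (via fail)
[25] read 'a'  n5⇒n6
[26] read 'e'  n6⇒n7
[27] read 'b'  n7⇒n17 (via fail)
[28] read 'b'  n17⇒n0 (via fail)
[29] read 'b'  n0⇒n0
[30] read 'a'  n0⇒n0
[31] read 'c'  n0⇒n5
[32] read 'd'  n5⇒n1 (via fail)
[33] read 'e'  n1⇒n16 (via fail)
[34] read 'b'  n16⇒n17
[35] read 'a'  n17⇒n18  ** P3@[33:35]
[36] read 'd'  n18⇒n1 (via fail)
[37] read 'c'  n1⇒n2
[38] read 'b'  n2⇒n3
[39] read 'b'  n3⇒n4  ** P0@[36:39]
[40] read 'c'  n4⇒n5 (via fail)
[41] read 'd'  n5⇒n1 (via fail)
[42] read 'a'  n1⇒n11
[43] read 'd'  n11⇒n12
[44] read 'e'  n12⇒n13
[45] read 'b'  n13⇒n14

Matches: [[7,2],[7,3],[13,1],[35,3],[39,0]]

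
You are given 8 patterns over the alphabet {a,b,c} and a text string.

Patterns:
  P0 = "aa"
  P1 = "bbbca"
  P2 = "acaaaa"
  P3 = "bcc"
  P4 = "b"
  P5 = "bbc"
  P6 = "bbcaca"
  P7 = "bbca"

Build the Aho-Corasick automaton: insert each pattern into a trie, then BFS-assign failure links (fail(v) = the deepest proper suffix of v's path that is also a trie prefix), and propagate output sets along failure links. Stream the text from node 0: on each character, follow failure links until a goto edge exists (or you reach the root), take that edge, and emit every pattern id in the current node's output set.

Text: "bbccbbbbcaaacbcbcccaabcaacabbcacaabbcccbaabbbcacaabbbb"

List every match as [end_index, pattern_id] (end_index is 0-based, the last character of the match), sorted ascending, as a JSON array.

Construct AC machine:
Trie nodes:
  0='ε' goto a→1 b→3
  1='a' goto a→2 c→8
  2='aa' goto ·  [P0 ends]
  3='b' goto b→4 c→13  [P4 ends]
  4='bb' goto b→5 c→15
  5='bbb' goto c→6
  6='bbbc' goto a→7
  7='bbbca' goto ·  [P1 ends]
  8='ac' goto a→9
  9='aca' goto a→10
  10='acaa' goto a→11
  11='acaaa' goto a→12
  12='acaaaa' goto ·  [P2 ends]
  13='bc' goto c→14
  14='bcc' goto ·  [P3 ends]
  15='bbc' goto a→16  [P5 ends]
  16='bbca' goto c→17  [P7 ends]
  17='bbcac' goto a→18
  18='bbcaca' goto ·  [P6 ends]

Failure links (BFS by depth):
  n1('a'): parent n0 fail=0; on 'a' 0 → fail=0;  out ∅∪∅=∅
  n3('b'): parent n0 fail=0; on 'b' 0 → fail=0;  out {4}∪∅={4}
  n2('aa'): parent n1 fail=0; on 'a' 0 → fail=1;  out {0}∪∅={0}
  n4('bb'): parent n3 fail=0; on 'b' 0 → fail=3;  out ∅∪{4}={4}
  n8('ac'): parent n1 fail=0; on 'c' 0 → fail=0;  out ∅∪∅=∅
  n13('bc'): parent n3 fail=0; on 'c' 0 → fail=0;  out ∅∪∅=∅
  n5('bbb'): parent n4 fail=3; on 'b' 3 → fail=4;  out ∅∪{4}={4}
  n9('aca'): parent n8 fail=0; on 'a' 0 → fail=1;  out ∅∪∅=∅
  n14('bcc'): parent n13 fail=0; on 'c' 0 → fail=0;  out {3}∪∅={3}
  n15('bbc'): parent n4 fail=3; on 'c' 3 → fail=13;  out {5}∪∅={5}
  n6('bbbc'): parent n5 fail=4; on 'c' 4 → fail=15;  out ∅∪{5}={5}
  n10('acaa'): parent n9 fail=1; on 'a' 1 → fail=2;  out ∅∪{0}={0}
  n16('bbca'): parent n15 fail=13; on 'a' 13→0 → fail=1;  out {7}∪∅={7}
  n7('bbbca'): parent n6 fail=15; on 'a' 15 → fail=16;  out {1}∪{7}={1,7}
  n11('acaaa'): parent n10 fail=2; on 'a' 2→1 → fail=2;  out ∅∪{0}={0}
  n17('bbcac'): parent n16 fail=1; on 'c' 1 → fail=8;  out ∅∪∅=∅
  n12('acaaaa'): parent n11 fail=2; on 'a' 2→1 → fail=2;  out {2}∪{0}={0,2}
  n18('bbcaca'): parent n17 fail=8; on 'a' 8 → fail=9;  out {6}∪∅={6}

Run:
[0] read 'b'  n0⇒n3  → match P4@[0:0]
[1] read 'b'  n3⇒n4  → match P4@[1:1]
[2] read 'c'  n4⇒n15  → match P5@[0:2]
[3] read 'c'  n15⇒n14 (via fail)  → match P3@[1:3]
[4] read 'b'  n14⇒n3 (via fail)  → match P4@[4:4]
[5] read 'b'  n3⇒n4  → match P4@[5:5]
[6] read 'b'  n4⇒n5  → match P4@[6:6]
[7] read 'b'  n5⇒n5 (via fail)  → match P4@[7:7]
[8] read 'c'  n5⇒n6  → match P5@[6:8]
[9] read 'a'  n6⇒n7  → match P1@[5:9],P7@[6:9]
[10] read 'a'  n7⇒n2 (via fail)  → match P0@[9:10]
[11] read 'a'  n2⇒n2 (via fail)  → match P0@[10:11]
[12] read 'c'  n2⇒n8 (via fail)
[13] read 'b'  n8⇒n3 (via fail)  → match P4@[13:13]
[14] read 'c'  n3⇒n13
[15] read 'b'  n13⇒n3 (via fail)  → match P4@[15:15]
[16] read 'c'  n3⇒n13
[17] read 'c'  n13⇒n14  → match P3@[15:17]
[18] read 'c'  n14⇒n0 (via fail)
[19] read 'a'  n0⇒n1
[20] read 'a'  n1⇒n2  → match P0@[19:20]
[21] read 'b'  n2⇒n3 (via fail)  → match P4@[21:21]
[22] read 'c'  n3⇒n13
[23] read 'a'  n13⇒n1 (via fail)
[24] read 'a'  n1⇒n2  → match P0@[23:24]
[25] read 'c'  n2⇒n8 (via fail)
[26] read 'a'  n8⇒n9
[27] read 'b'  n9⇒n3 (via fail)  → match P4@[27:27]
[28] read 'b'  n3⇒n4  → match P4@[28:28]
[29] read 'c'  n4⇒n15  → match P5@[27:29]
[30] read 'a'  n15⇒n16  → match P7@[27:30]
[31] read 'c'  n16⇒n17
[32] read 'a'  n17⇒n18  → match P6@[27:32]
[33] read 'a'  n18⇒n10 (via fail)  → match P0@[32:33]
[34] read 'b'  n10⇒n3 (via fail)  → match P4@[34:34]
[35] read 'b'  n3⇒n4  → match P4@[35:35]
[36] read 'c'  n4⇒n15  → match P5@[34:36]
[37] read 'c'  n15⇒n14 (via fail)  → match P3@[35:37]
[38] read 'c'  n14⇒n0 (via fail)
[39] read 'b'  n0⇒n3  → match P4@[39:39]
[40] read 'a'  n3⇒n1 (via fail)
[41] read 'a'  n1⇒n2  → match P0@[40:41]
[42] read 'b'  n2⇒n3 (via fail)  → match P4@[42:42]
[43] read 'b'  n3⇒n4  → match P4@[43:43]
[44] read 'b'  n4⇒n5  → match P4@[44:44]
[45] read 'c'  n5⇒n6  → match P5@[43:45]
[46] read 'a'  n6⇒n7  → match P1@[42:46],P7@[43:46]
[47] read 'c'  n7⇒n17 (via fail)
[48] read 'a'  n17⇒n18  → match P6@[43:48]
[49] read 'a'  n18⇒n10 (via fail)  → match P0@[48:49]
[50] read 'b'  n10⇒n3 (via fail)  → match P4@[50:50]
[51] read 'b'  n3⇒n4  → match P4@[51:51]
[52] read 'b'  n4⇒n5  → match P4@[52:52]
[53] read 'b'  n5⇒n5 (via fail)  → match P4@[53:53]

All matches (sorted): [[0,4],[1,4],[2,5],[3,3],[4,4],[5,4],[6,4],[7,4],[8,5],[9,1],[9,7],[10,0],[11,0],[13,4],[15,4],[17,3],[20,0],[21,4],[24,0],[27,4],[28,4],[29,5],[30,7],[32,6],[33,0],[34,4],[35,4],[36,5],[37,3],[39,4],[41,0],[42,4],[43,4],[44,4],[45,5],[46,1],[46,7],[48,6],[49,0],[50,4],[51,4],[52,4],[53,4]]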